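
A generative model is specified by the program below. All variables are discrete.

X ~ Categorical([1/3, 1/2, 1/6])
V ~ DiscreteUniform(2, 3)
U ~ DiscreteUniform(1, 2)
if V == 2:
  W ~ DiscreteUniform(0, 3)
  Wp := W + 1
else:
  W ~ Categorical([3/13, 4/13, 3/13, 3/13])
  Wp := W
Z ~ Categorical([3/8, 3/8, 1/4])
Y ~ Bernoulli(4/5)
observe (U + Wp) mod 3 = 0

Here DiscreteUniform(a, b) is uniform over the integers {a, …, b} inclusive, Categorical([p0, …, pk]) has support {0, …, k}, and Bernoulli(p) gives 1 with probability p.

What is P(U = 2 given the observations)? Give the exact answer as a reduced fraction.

Enumerate traces; 90 have nonzero weight after conditioning:
  (X=0, V=2, U=1, W=1, Z=0, Y=0) weight 1/640
  (X=0, V=2, U=1, W=1, Z=0, Y=1) weight 1/160
  (X=0, V=2, U=1, W=1, Z=1, Y=0) weight 1/640
  (X=0, V=2, U=1, W=1, Z=1, Y=1) weight 1/160
  (X=0, V=2, U=1, W=1, Z=2, Y=0) weight 1/960
  (X=0, V=2, U=1, W=1, Z=2, Y=1) weight 1/240
  (X=0, V=2, U=2, W=0, Z=0, Y=0) weight 1/640
  (X=0, V=2, U=2, W=0, Z=0, Y=1) weight 1/160
  … 82 more
Group by U:
  weight(U=1) = 25/208
  weight(U=2) = 21/104
Total weight = 25/208 + 21/104 = 67/208
P(U=1 | obs) = 25/208 / 67/208 = 25/67
P(U=2 | obs) = 21/104 / 67/208 = 42/67

P(U = 2 | obs) = 42/67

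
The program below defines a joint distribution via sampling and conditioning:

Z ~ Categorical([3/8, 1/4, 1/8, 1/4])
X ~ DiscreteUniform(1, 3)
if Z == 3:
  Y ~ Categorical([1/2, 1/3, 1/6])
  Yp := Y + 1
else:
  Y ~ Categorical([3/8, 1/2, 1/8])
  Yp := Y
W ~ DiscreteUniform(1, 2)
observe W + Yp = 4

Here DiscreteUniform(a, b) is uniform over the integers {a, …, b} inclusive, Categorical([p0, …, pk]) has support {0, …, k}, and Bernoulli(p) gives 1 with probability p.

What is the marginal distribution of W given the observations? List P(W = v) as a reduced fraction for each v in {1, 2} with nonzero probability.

P(W=1) = 4/21, P(W=2) = 17/21

Enumerate traces; 15 have nonzero weight after conditioning:
  (Z=0, X=1, Y=2, W=2) weight 1/128
  (Z=0, X=2, Y=2, W=2) weight 1/128
  (Z=0, X=3, Y=2, W=2) weight 1/128
  (Z=1, X=1, Y=2, W=2) weight 1/192
  (Z=1, X=2, Y=2, W=2) weight 1/192
  (Z=1, X=3, Y=2, W=2) weight 1/192
  (Z=2, X=1, Y=2, W=2) weight 1/384
  (Z=2, X=2, Y=2, W=2) weight 1/384
  (Z=3, X=1, Y=2, W=1) weight 1/144
  … 6 more
Group by W:
  weight(W=1) = 1/48
  weight(W=2) = 17/192
Total weight = 1/48 + 17/192 = 7/64
P(W=1 | obs) = 1/48 / 7/64 = 4/21
P(W=2 | obs) = 17/192 / 7/64 = 17/21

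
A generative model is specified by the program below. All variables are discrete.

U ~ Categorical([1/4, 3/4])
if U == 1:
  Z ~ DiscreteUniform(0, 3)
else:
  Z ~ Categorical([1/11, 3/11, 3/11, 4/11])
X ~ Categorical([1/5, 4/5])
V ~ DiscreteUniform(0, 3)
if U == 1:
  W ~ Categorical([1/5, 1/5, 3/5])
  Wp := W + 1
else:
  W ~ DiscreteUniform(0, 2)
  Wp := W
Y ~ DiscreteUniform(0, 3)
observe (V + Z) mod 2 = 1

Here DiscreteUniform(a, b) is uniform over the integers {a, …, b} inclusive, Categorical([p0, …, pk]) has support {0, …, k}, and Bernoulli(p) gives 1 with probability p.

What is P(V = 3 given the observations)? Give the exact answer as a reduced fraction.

P(V = 3 | obs) = 41/176

Enumerate traces; 384 have nonzero weight after conditioning:
  (U=0, Z=0, X=0, V=1, W=0, Y=0) weight 1/10560
  (U=0, Z=0, X=0, V=1, W=0, Y=1) weight 1/10560
  (U=0, Z=0, X=0, V=1, W=0, Y=2) weight 1/10560
  (U=0, Z=0, X=0, V=1, W=0, Y=3) weight 1/10560
  (U=0, Z=0, X=0, V=1, W=1, Y=0) weight 1/10560
  (U=0, Z=0, X=0, V=1, W=1, Y=1) weight 1/10560
  (U=0, Z=0, X=0, V=1, W=1, Y=2) weight 1/10560
  (U=0, Z=0, X=0, V=1, W=1, Y=3) weight 1/10560
  (U=0, Z=0, X=0, V=3, W=0, Y=0) weight 1/10560
  (U=0, Z=1, X=0, V=0, W=0, Y=0) weight 1/3520
  … 374 more
Group by V:
  weight(V=0) = 47/352
  weight(V=1) = 41/352
  weight(V=2) = 47/352
  weight(V=3) = 41/352
Total weight = 47/352 + 41/352 + 47/352 + 41/352 = 1/2
P(V=0 | obs) = 47/352 / 1/2 = 47/176
P(V=1 | obs) = 41/352 / 1/2 = 41/176
P(V=2 | obs) = 47/352 / 1/2 = 47/176
P(V=3 | obs) = 41/352 / 1/2 = 41/176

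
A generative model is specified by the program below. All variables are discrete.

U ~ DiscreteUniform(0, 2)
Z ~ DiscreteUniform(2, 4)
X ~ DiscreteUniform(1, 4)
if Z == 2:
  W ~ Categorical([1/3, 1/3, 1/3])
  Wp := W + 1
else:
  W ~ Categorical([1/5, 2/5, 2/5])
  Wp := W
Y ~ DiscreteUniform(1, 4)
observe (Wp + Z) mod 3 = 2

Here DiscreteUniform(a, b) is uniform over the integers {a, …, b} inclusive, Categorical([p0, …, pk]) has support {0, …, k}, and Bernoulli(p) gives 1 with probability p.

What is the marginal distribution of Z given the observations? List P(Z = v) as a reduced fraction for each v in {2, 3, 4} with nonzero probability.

Enumerate traces; 144 have nonzero weight after conditioning:
  (U=0, Z=2, X=1, W=2, Y=1) weight 1/432
  (U=0, Z=2, X=1, W=2, Y=2) weight 1/432
  (U=0, Z=2, X=1, W=2, Y=3) weight 1/432
  (U=0, Z=2, X=1, W=2, Y=4) weight 1/432
  (U=0, Z=2, X=2, W=2, Y=1) weight 1/432
  (U=0, Z=2, X=2, W=2, Y=2) weight 1/432
  (U=0, Z=2, X=2, W=2, Y=3) weight 1/432
  (U=0, Z=2, X=2, W=2, Y=4) weight 1/432
  (U=0, Z=3, X=1, W=2, Y=1) weight 1/360
  (U=0, Z=4, X=1, W=1, Y=1) weight 1/360
  … 134 more
Group by Z:
  weight(Z=2) = 1/9
  weight(Z=3) = 2/15
  weight(Z=4) = 2/15
Total weight = 1/9 + 2/15 + 2/15 = 17/45
P(Z=2 | obs) = 1/9 / 17/45 = 5/17
P(Z=3 | obs) = 2/15 / 17/45 = 6/17
P(Z=4 | obs) = 2/15 / 17/45 = 6/17

P(Z=2) = 5/17, P(Z=3) = 6/17, P(Z=4) = 6/17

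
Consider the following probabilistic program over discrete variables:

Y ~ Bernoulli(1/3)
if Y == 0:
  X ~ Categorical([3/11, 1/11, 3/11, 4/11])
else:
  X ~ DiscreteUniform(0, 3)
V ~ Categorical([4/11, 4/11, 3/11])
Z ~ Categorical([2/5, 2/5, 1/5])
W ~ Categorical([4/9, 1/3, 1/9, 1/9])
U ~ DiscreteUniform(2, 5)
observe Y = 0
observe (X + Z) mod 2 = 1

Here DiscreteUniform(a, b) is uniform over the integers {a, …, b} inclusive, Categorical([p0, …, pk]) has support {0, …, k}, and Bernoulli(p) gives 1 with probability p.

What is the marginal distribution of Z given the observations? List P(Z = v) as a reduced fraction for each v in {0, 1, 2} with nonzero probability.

Enumerate traces; 288 have nonzero weight after conditioning:
  (Y=0, X=0, V=0, Z=1, W=0, U=2) weight 16/5445
  (Y=0, X=0, V=0, Z=1, W=0, U=3) weight 16/5445
  (Y=0, X=0, V=0, Z=1, W=0, U=4) weight 16/5445
  (Y=0, X=0, V=0, Z=1, W=0, U=5) weight 16/5445
  (Y=0, X=0, V=0, Z=1, W=1, U=2) weight 4/1815
  (Y=0, X=0, V=0, Z=1, W=1, U=3) weight 4/1815
  (Y=0, X=0, V=0, Z=1, W=1, U=4) weight 4/1815
  (Y=0, X=0, V=0, Z=1, W=1, U=5) weight 4/1815
  (Y=0, X=1, V=0, Z=0, W=0, U=2) weight 16/16335
  (Y=0, X=1, V=0, Z=2, W=0, U=2) weight 8/16335
  … 278 more
Group by Z:
  weight(Z=0) = 4/33
  weight(Z=1) = 8/55
  weight(Z=2) = 2/33
Total weight = 4/33 + 8/55 + 2/33 = 18/55
P(Z=0 | obs) = 4/33 / 18/55 = 10/27
P(Z=1 | obs) = 8/55 / 18/55 = 4/9
P(Z=2 | obs) = 2/33 / 18/55 = 5/27

P(Z=0) = 10/27, P(Z=1) = 4/9, P(Z=2) = 5/27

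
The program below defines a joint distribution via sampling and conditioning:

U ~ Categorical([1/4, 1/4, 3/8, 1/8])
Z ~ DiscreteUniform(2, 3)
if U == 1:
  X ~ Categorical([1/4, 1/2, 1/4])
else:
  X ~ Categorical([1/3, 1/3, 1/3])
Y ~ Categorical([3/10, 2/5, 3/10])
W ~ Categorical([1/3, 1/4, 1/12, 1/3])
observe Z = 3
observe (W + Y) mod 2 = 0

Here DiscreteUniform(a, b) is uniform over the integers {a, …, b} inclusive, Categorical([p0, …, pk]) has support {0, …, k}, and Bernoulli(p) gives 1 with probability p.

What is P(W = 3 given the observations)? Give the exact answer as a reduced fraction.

P(W = 3 | obs) = 8/29

Enumerate traces; 72 have nonzero weight after conditioning:
  (U=0, Z=3, X=0, Y=0, W=0) weight 1/240
  (U=0, Z=3, X=0, Y=0, W=2) weight 1/960
  (U=0, Z=3, X=0, Y=1, W=1) weight 1/240
  (U=0, Z=3, X=0, Y=1, W=3) weight 1/180
  (U=0, Z=3, X=0, Y=2, W=0) weight 1/240
  (U=0, Z=3, X=0, Y=2, W=2) weight 1/960
  (U=0, Z=3, X=1, Y=0, W=0) weight 1/240
  (U=0, Z=3, X=1, Y=0, W=2) weight 1/960
  … 64 more
Group by W:
  weight(W=0) = 1/10
  weight(W=1) = 1/20
  weight(W=2) = 1/40
  weight(W=3) = 1/15
Total weight = 1/10 + 1/20 + 1/40 + 1/15 = 29/120
P(W=0 | obs) = 1/10 / 29/120 = 12/29
P(W=1 | obs) = 1/20 / 29/120 = 6/29
P(W=2 | obs) = 1/40 / 29/120 = 3/29
P(W=3 | obs) = 1/15 / 29/120 = 8/29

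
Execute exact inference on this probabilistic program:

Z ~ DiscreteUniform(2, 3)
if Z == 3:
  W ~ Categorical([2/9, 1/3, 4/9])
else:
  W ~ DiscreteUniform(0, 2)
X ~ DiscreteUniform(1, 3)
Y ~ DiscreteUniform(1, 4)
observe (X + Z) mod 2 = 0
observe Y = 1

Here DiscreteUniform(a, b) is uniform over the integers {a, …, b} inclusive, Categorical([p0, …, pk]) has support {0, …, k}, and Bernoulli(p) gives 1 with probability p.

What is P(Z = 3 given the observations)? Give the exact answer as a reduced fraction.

P(Z = 3 | obs) = 2/3

Enumerate traces; 9 have nonzero weight after conditioning:
  (Z=2, W=0, X=2, Y=1) weight 1/72
  (Z=2, W=1, X=2, Y=1) weight 1/72
  (Z=2, W=2, X=2, Y=1) weight 1/72
  (Z=3, W=0, X=1, Y=1) weight 1/108
  (Z=3, W=0, X=3, Y=1) weight 1/108
  (Z=3, W=1, X=1, Y=1) weight 1/72
  (Z=3, W=1, X=3, Y=1) weight 1/72
  (Z=3, W=2, X=1, Y=1) weight 1/54
  … 1 more
Group by Z:
  weight(Z=2) = 1/24
  weight(Z=3) = 1/12
Total weight = 1/24 + 1/12 = 1/8
P(Z=2 | obs) = 1/24 / 1/8 = 1/3
P(Z=3 | obs) = 1/12 / 1/8 = 2/3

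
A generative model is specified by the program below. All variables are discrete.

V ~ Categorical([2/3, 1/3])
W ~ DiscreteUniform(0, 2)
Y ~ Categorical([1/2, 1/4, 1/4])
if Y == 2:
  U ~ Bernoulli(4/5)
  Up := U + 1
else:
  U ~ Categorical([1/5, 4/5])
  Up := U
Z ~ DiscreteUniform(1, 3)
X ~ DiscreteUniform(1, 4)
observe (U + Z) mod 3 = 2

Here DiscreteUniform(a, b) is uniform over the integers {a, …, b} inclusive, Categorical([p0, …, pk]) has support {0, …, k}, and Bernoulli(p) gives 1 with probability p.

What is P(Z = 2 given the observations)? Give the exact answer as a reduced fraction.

P(Z = 2 | obs) = 1/5

Enumerate traces; 144 have nonzero weight after conditioning:
  (V=0, W=0, Y=0, U=0, Z=2, X=1) weight 1/540
  (V=0, W=0, Y=0, U=0, Z=2, X=2) weight 1/540
  (V=0, W=0, Y=0, U=0, Z=2, X=3) weight 1/540
  (V=0, W=0, Y=0, U=0, Z=2, X=4) weight 1/540
  (V=0, W=0, Y=0, U=1, Z=1, X=1) weight 1/135
  (V=0, W=0, Y=0, U=1, Z=1, X=2) weight 1/135
  (V=0, W=0, Y=0, U=1, Z=1, X=3) weight 1/135
  (V=0, W=0, Y=0, U=1, Z=1, X=4) weight 1/135
  … 136 more
Group by Z:
  weight(Z=1) = 4/15
  weight(Z=2) = 1/15
Total weight = 4/15 + 1/15 = 1/3
P(Z=1 | obs) = 4/15 / 1/3 = 4/5
P(Z=2 | obs) = 1/15 / 1/3 = 1/5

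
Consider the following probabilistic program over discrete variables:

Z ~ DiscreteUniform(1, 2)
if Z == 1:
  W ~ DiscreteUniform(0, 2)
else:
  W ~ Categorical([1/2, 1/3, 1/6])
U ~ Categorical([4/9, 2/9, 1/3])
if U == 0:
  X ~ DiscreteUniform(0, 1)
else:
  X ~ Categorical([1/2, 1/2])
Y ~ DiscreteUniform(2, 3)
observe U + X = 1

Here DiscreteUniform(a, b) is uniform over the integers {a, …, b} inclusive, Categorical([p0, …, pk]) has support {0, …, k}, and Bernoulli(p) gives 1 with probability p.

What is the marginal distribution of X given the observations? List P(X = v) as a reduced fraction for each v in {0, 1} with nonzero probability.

P(X=0) = 1/3, P(X=1) = 2/3

Enumerate traces; 24 have nonzero weight after conditioning:
  (Z=1, W=0, U=0, X=1, Y=2) weight 1/54
  (Z=1, W=0, U=0, X=1, Y=3) weight 1/54
  (Z=1, W=0, U=1, X=0, Y=2) weight 1/108
  (Z=1, W=0, U=1, X=0, Y=3) weight 1/108
  (Z=1, W=1, U=0, X=1, Y=2) weight 1/54
  (Z=1, W=1, U=0, X=1, Y=3) weight 1/54
  (Z=1, W=1, U=1, X=0, Y=2) weight 1/108
  (Z=1, W=1, U=1, X=0, Y=3) weight 1/108
  … 16 more
Group by X:
  weight(X=0) = 1/9
  weight(X=1) = 2/9
Total weight = 1/9 + 2/9 = 1/3
P(X=0 | obs) = 1/9 / 1/3 = 1/3
P(X=1 | obs) = 2/9 / 1/3 = 2/3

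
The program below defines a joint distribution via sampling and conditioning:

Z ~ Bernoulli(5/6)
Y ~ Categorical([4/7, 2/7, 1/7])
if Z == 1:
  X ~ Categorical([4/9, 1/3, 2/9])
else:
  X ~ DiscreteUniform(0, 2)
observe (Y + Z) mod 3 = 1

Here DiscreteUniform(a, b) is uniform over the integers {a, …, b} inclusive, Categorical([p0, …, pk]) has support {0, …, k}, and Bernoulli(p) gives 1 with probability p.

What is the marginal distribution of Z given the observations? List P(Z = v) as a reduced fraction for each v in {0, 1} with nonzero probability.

Enumerate traces; 6 have nonzero weight after conditioning:
  (Z=0, Y=1, X=0) weight 1/63
  (Z=0, Y=1, X=1) weight 1/63
  (Z=0, Y=1, X=2) weight 1/63
  (Z=1, Y=0, X=0) weight 40/189
  (Z=1, Y=0, X=1) weight 10/63
  (Z=1, Y=0, X=2) weight 20/189
Group by Z:
  weight(Z=0) = 1/21
  weight(Z=1) = 10/21
Total weight = 1/21 + 10/21 = 11/21
P(Z=0 | obs) = 1/21 / 11/21 = 1/11
P(Z=1 | obs) = 10/21 / 11/21 = 10/11

P(Z=0) = 1/11, P(Z=1) = 10/11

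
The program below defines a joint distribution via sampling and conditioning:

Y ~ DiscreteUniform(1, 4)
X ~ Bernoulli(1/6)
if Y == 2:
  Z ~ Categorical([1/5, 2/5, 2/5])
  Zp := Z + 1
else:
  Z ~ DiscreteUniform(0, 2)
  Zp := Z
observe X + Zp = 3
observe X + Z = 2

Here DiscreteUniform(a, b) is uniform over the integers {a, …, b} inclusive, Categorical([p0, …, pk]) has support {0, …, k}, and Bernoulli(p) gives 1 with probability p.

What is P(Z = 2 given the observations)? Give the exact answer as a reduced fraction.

P(Z = 2 | obs) = 5/6

Enumerate traces; 2 have nonzero weight after conditioning:
  (Y=2, X=0, Z=2) weight 1/12
  (Y=2, X=1, Z=1) weight 1/60
Group by Z:
  weight(Z=1) = 1/60
  weight(Z=2) = 1/12
Total weight = 1/60 + 1/12 = 1/10
P(Z=1 | obs) = 1/60 / 1/10 = 1/6
P(Z=2 | obs) = 1/12 / 1/10 = 5/6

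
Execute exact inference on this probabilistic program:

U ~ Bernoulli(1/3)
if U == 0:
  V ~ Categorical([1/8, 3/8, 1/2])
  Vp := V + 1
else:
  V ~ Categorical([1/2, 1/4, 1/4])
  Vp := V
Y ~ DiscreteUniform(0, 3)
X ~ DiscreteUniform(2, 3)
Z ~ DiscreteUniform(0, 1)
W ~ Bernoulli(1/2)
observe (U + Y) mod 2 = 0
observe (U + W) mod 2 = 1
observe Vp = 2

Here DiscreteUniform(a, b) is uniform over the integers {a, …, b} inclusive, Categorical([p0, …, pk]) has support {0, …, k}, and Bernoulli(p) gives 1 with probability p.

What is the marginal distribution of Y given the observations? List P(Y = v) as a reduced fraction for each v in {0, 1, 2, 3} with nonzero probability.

P(Y=0) = 3/8, P(Y=1) = 1/8, P(Y=2) = 3/8, P(Y=3) = 1/8

Enumerate traces; 16 have nonzero weight after conditioning:
  (U=0, V=1, Y=0, X=2, Z=0, W=1) weight 1/128
  (U=0, V=1, Y=0, X=2, Z=1, W=1) weight 1/128
  (U=0, V=1, Y=0, X=3, Z=0, W=1) weight 1/128
  (U=0, V=1, Y=0, X=3, Z=1, W=1) weight 1/128
  (U=0, V=1, Y=2, X=2, Z=0, W=1) weight 1/128
  (U=0, V=1, Y=2, X=2, Z=1, W=1) weight 1/128
  (U=0, V=1, Y=2, X=3, Z=0, W=1) weight 1/128
  (U=0, V=1, Y=2, X=3, Z=1, W=1) weight 1/128
  (U=1, V=2, Y=1, X=2, Z=0, W=0) weight 1/384
  (U=1, V=2, Y=3, X=2, Z=0, W=0) weight 1/384
  … 6 more
Group by Y:
  weight(Y=0) = 1/32
  weight(Y=1) = 1/96
  weight(Y=2) = 1/32
  weight(Y=3) = 1/96
Total weight = 1/32 + 1/96 + 1/32 + 1/96 = 1/12
P(Y=0 | obs) = 1/32 / 1/12 = 3/8
P(Y=1 | obs) = 1/96 / 1/12 = 1/8
P(Y=2 | obs) = 1/32 / 1/12 = 3/8
P(Y=3 | obs) = 1/96 / 1/12 = 1/8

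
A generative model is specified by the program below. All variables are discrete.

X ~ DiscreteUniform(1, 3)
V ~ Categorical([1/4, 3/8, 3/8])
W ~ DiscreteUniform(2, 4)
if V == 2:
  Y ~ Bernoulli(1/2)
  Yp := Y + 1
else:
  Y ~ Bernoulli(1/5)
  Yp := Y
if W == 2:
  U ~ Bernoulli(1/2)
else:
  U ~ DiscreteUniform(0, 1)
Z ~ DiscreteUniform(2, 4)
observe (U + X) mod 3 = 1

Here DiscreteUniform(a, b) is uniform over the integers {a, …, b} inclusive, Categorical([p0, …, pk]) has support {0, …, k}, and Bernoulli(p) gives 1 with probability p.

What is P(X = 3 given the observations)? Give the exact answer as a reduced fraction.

P(X = 3 | obs) = 1/2

Enumerate traces; 108 have nonzero weight after conditioning:
  (X=1, V=0, W=2, Y=0, U=0, Z=2) weight 1/270
  (X=1, V=0, W=2, Y=0, U=0, Z=3) weight 1/270
  (X=1, V=0, W=2, Y=0, U=0, Z=4) weight 1/270
  (X=1, V=0, W=2, Y=1, U=0, Z=2) weight 1/1080
  (X=1, V=0, W=2, Y=1, U=0, Z=3) weight 1/1080
  (X=1, V=0, W=2, Y=1, U=0, Z=4) weight 1/1080
  (X=1, V=0, W=3, Y=0, U=0, Z=2) weight 1/270
  (X=1, V=0, W=3, Y=0, U=0, Z=3) weight 1/270
  (X=3, V=0, W=2, Y=0, U=1, Z=2) weight 1/270
  … 99 more
Group by X:
  weight(X=1) = 1/6
  weight(X=3) = 1/6
Total weight = 1/6 + 1/6 = 1/3
P(X=1 | obs) = 1/6 / 1/3 = 1/2
P(X=3 | obs) = 1/6 / 1/3 = 1/2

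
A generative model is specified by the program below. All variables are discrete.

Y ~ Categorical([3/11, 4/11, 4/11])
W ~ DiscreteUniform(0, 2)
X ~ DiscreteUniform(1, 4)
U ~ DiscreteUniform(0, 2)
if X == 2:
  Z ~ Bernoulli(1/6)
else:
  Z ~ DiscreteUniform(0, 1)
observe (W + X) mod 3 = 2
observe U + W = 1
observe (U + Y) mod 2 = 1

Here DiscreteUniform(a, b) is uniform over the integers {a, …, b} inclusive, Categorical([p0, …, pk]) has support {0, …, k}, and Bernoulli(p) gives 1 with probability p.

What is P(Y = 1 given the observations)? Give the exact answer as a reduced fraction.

P(Y = 1 | obs) = 8/15

Enumerate traces; 8 have nonzero weight after conditioning:
  (Y=0, W=0, X=2, U=1, Z=0) weight 5/792
  (Y=0, W=0, X=2, U=1, Z=1) weight 1/792
  (Y=1, W=1, X=1, U=0, Z=0) weight 1/198
  (Y=1, W=1, X=1, U=0, Z=1) weight 1/198
  (Y=1, W=1, X=4, U=0, Z=0) weight 1/198
  (Y=1, W=1, X=4, U=0, Z=1) weight 1/198
  (Y=2, W=0, X=2, U=1, Z=0) weight 5/594
  (Y=2, W=0, X=2, U=1, Z=1) weight 1/594
Group by Y:
  weight(Y=0) = 1/132
  weight(Y=1) = 2/99
  weight(Y=2) = 1/99
Total weight = 1/132 + 2/99 + 1/99 = 5/132
P(Y=0 | obs) = 1/132 / 5/132 = 1/5
P(Y=1 | obs) = 2/99 / 5/132 = 8/15
P(Y=2 | obs) = 1/99 / 5/132 = 4/15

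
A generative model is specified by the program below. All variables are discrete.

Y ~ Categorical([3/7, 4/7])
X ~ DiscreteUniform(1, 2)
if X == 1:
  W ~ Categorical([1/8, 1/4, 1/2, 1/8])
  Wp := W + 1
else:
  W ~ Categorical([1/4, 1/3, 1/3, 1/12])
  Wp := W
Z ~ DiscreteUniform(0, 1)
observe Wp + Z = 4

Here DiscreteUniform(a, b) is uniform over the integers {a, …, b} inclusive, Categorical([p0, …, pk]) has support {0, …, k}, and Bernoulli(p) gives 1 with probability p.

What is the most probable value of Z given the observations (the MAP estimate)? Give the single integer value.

Enumerate traces; 6 have nonzero weight after conditioning:
  (Y=0, X=1, W=2, Z=1) weight 3/56
  (Y=0, X=1, W=3, Z=0) weight 3/224
  (Y=0, X=2, W=3, Z=1) weight 1/112
  (Y=1, X=1, W=2, Z=1) weight 1/14
  (Y=1, X=1, W=3, Z=0) weight 1/56
  (Y=1, X=2, W=3, Z=1) weight 1/84
Group by Z:
  weight(Z=0) = 1/32
  weight(Z=1) = 7/48
Total weight = 1/32 + 7/48 = 17/96
P(Z=0 | obs) = 1/32 / 17/96 = 3/17
P(Z=1 | obs) = 7/48 / 17/96 = 14/17
argmax = 1

argmax_v P(Z = v | obs) = 1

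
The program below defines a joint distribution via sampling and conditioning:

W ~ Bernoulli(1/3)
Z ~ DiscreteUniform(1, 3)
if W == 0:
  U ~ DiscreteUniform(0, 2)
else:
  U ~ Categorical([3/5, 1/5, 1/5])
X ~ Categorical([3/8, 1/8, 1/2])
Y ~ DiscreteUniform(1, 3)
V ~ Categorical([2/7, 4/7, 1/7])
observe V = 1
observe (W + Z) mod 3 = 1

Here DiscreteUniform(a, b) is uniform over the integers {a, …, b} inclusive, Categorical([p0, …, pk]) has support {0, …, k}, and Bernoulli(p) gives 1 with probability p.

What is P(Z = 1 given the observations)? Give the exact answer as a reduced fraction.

Enumerate traces; 54 have nonzero weight after conditioning:
  (W=0, Z=1, U=0, X=0, Y=1, V=1) weight 1/189
  (W=0, Z=1, U=0, X=0, Y=2, V=1) weight 1/189
  (W=0, Z=1, U=0, X=0, Y=3, V=1) weight 1/189
  (W=0, Z=1, U=0, X=1, Y=1, V=1) weight 1/567
  (W=0, Z=1, U=0, X=1, Y=2, V=1) weight 1/567
  (W=0, Z=1, U=0, X=1, Y=3, V=1) weight 1/567
  (W=0, Z=1, U=0, X=2, Y=1, V=1) weight 4/567
  (W=0, Z=1, U=0, X=2, Y=2, V=1) weight 4/567
  (W=1, Z=3, U=0, X=0, Y=1, V=1) weight 1/210
  … 45 more
Group by Z:
  weight(Z=1) = 8/63
  weight(Z=3) = 4/63
Total weight = 8/63 + 4/63 = 4/21
P(Z=1 | obs) = 8/63 / 4/21 = 2/3
P(Z=3 | obs) = 4/63 / 4/21 = 1/3

P(Z = 1 | obs) = 2/3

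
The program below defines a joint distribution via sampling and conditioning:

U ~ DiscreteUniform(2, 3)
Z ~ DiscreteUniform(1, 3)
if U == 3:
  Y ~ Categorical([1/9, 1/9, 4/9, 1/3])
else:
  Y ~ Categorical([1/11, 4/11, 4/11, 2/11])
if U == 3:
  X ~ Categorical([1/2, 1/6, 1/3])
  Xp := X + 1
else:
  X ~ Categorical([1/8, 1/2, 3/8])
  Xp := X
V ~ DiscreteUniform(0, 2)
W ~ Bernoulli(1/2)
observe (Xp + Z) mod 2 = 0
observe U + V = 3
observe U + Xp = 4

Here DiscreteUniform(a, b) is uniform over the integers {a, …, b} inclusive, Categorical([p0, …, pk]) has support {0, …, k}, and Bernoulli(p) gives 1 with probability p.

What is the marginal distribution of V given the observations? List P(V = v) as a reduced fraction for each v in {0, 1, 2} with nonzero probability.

Enumerate traces; 24 have nonzero weight after conditioning:
  (U=2, Z=2, Y=0, X=2, V=1, W=0) weight 1/1056
  (U=2, Z=2, Y=0, X=2, V=1, W=1) weight 1/1056
  (U=2, Z=2, Y=1, X=2, V=1, W=0) weight 1/264
  (U=2, Z=2, Y=1, X=2, V=1, W=1) weight 1/264
  (U=2, Z=2, Y=2, X=2, V=1, W=0) weight 1/264
  (U=2, Z=2, Y=2, X=2, V=1, W=1) weight 1/264
  (U=2, Z=2, Y=3, X=2, V=1, W=0) weight 1/528
  (U=2, Z=2, Y=3, X=2, V=1, W=1) weight 1/528
  (U=3, Z=1, Y=0, X=0, V=0, W=0) weight 1/648
  … 15 more
Group by V:
  weight(V=0) = 1/18
  weight(V=1) = 1/48
Total weight = 1/18 + 1/48 = 11/144
P(V=0 | obs) = 1/18 / 11/144 = 8/11
P(V=1 | obs) = 1/48 / 11/144 = 3/11

P(V=0) = 8/11, P(V=1) = 3/11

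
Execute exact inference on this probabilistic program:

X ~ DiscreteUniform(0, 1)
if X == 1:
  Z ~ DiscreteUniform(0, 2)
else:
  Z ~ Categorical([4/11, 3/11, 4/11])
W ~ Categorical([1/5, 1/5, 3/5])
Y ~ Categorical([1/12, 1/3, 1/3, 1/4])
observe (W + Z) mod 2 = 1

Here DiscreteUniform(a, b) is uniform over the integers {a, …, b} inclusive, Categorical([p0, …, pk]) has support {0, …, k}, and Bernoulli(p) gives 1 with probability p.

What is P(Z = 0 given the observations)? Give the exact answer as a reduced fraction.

P(Z = 0 | obs) = 23/126

Enumerate traces; 32 have nonzero weight after conditioning:
  (X=0, Z=0, W=1, Y=0) weight 1/330
  (X=0, Z=0, W=1, Y=1) weight 2/165
  (X=0, Z=0, W=1, Y=2) weight 2/165
  (X=0, Z=0, W=1, Y=3) weight 1/110
  (X=0, Z=1, W=0, Y=0) weight 1/440
  (X=0, Z=1, W=0, Y=1) weight 1/110
  (X=0, Z=1, W=0, Y=2) weight 1/110
  (X=0, Z=1, W=0, Y=3) weight 3/440
  (X=0, Z=2, W=1, Y=0) weight 1/330
  … 23 more
Group by Z:
  weight(Z=0) = 23/330
  weight(Z=1) = 8/33
  weight(Z=2) = 23/330
Total weight = 23/330 + 8/33 + 23/330 = 21/55
P(Z=0 | obs) = 23/330 / 21/55 = 23/126
P(Z=1 | obs) = 8/33 / 21/55 = 40/63
P(Z=2 | obs) = 23/330 / 21/55 = 23/126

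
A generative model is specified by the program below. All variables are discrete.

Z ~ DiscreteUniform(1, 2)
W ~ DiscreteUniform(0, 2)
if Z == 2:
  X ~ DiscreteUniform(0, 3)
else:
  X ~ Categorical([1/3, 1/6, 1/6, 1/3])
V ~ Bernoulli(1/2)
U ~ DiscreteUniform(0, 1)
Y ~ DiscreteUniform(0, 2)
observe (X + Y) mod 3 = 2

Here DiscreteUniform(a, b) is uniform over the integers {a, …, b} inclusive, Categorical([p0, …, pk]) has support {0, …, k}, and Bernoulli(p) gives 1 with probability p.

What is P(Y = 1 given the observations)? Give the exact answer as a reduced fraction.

P(Y = 1 | obs) = 5/24

Enumerate traces; 96 have nonzero weight after conditioning:
  (Z=1, W=0, X=0, V=0, U=0, Y=2) weight 1/216
  (Z=1, W=0, X=0, V=0, U=1, Y=2) weight 1/216
  (Z=1, W=0, X=0, V=1, U=0, Y=2) weight 1/216
  (Z=1, W=0, X=0, V=1, U=1, Y=2) weight 1/216
  (Z=1, W=0, X=1, V=0, U=0, Y=1) weight 1/432
  (Z=1, W=0, X=1, V=0, U=1, Y=1) weight 1/432
  (Z=1, W=0, X=1, V=1, U=0, Y=1) weight 1/432
  (Z=1, W=0, X=1, V=1, U=1, Y=1) weight 1/432
  (Z=1, W=0, X=2, V=0, U=0, Y=0) weight 1/432
  … 87 more
Group by Y:
  weight(Y=0) = 5/72
  weight(Y=1) = 5/72
  weight(Y=2) = 7/36
Total weight = 5/72 + 5/72 + 7/36 = 1/3
P(Y=0 | obs) = 5/72 / 1/3 = 5/24
P(Y=1 | obs) = 5/72 / 1/3 = 5/24
P(Y=2 | obs) = 7/36 / 1/3 = 7/12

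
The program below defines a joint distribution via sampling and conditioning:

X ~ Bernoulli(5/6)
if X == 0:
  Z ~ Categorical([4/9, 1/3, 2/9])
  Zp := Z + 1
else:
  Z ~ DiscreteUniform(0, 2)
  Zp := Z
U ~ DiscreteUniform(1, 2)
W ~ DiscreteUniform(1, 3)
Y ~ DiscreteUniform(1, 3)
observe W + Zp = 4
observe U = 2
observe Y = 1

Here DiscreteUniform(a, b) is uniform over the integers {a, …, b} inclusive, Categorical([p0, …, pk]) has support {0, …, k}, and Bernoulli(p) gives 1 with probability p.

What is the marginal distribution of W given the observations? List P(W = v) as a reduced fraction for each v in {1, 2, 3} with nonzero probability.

P(W=1) = 2/39, P(W=2) = 6/13, P(W=3) = 19/39

Enumerate traces; 5 have nonzero weight after conditioning:
  (X=0, Z=0, U=2, W=3, Y=1) weight 1/243
  (X=0, Z=1, U=2, W=2, Y=1) weight 1/324
  (X=0, Z=2, U=2, W=1, Y=1) weight 1/486
  (X=1, Z=1, U=2, W=3, Y=1) weight 5/324
  (X=1, Z=2, U=2, W=2, Y=1) weight 5/324
Group by W:
  weight(W=1) = 1/486
  weight(W=2) = 1/54
  weight(W=3) = 19/972
Total weight = 1/486 + 1/54 + 19/972 = 13/324
P(W=1 | obs) = 1/486 / 13/324 = 2/39
P(W=2 | obs) = 1/54 / 13/324 = 6/13
P(W=3 | obs) = 19/972 / 13/324 = 19/39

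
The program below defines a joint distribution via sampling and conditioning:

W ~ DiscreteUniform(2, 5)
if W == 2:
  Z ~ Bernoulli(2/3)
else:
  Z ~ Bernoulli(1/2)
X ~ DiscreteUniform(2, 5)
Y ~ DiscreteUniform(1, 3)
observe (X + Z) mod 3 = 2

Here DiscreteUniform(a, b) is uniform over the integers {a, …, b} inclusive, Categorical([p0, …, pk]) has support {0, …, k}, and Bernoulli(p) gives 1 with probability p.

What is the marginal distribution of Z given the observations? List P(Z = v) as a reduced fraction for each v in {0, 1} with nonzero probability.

P(Z=0) = 22/35, P(Z=1) = 13/35

Enumerate traces; 36 have nonzero weight after conditioning:
  (W=2, Z=0, X=2, Y=1) weight 1/144
  (W=2, Z=0, X=2, Y=2) weight 1/144
  (W=2, Z=0, X=2, Y=3) weight 1/144
  (W=2, Z=0, X=5, Y=1) weight 1/144
  (W=2, Z=0, X=5, Y=2) weight 1/144
  (W=2, Z=0, X=5, Y=3) weight 1/144
  (W=2, Z=1, X=4, Y=1) weight 1/72
  (W=2, Z=1, X=4, Y=2) weight 1/72
  … 28 more
Group by Z:
  weight(Z=0) = 11/48
  weight(Z=1) = 13/96
Total weight = 11/48 + 13/96 = 35/96
P(Z=0 | obs) = 11/48 / 35/96 = 22/35
P(Z=1 | obs) = 13/96 / 35/96 = 13/35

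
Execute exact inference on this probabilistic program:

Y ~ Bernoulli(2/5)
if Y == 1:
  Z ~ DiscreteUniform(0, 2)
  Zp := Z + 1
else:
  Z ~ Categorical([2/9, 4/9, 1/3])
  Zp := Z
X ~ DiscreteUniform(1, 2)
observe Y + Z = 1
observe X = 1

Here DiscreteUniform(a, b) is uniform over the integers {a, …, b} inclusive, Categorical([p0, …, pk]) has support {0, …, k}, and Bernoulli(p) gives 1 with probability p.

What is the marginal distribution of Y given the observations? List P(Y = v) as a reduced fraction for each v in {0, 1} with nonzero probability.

P(Y=0) = 2/3, P(Y=1) = 1/3

Enumerate traces; 2 have nonzero weight after conditioning:
  (Y=0, Z=1, X=1) weight 2/15
  (Y=1, Z=0, X=1) weight 1/15
Group by Y:
  weight(Y=0) = 2/15
  weight(Y=1) = 1/15
Total weight = 2/15 + 1/15 = 1/5
P(Y=0 | obs) = 2/15 / 1/5 = 2/3
P(Y=1 | obs) = 1/15 / 1/5 = 1/3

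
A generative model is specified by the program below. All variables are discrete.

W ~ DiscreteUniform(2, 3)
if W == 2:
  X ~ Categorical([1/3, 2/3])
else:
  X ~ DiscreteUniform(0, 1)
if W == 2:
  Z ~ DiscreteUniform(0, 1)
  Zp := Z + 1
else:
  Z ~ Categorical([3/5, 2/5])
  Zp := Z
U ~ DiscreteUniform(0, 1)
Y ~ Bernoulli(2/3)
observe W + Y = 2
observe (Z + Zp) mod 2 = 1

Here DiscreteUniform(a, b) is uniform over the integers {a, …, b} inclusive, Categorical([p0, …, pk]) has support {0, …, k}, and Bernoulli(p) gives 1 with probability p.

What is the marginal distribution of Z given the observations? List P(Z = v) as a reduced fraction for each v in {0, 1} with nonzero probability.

Enumerate traces; 8 have nonzero weight after conditioning:
  (W=2, X=0, Z=0, U=0, Y=0) weight 1/72
  (W=2, X=0, Z=0, U=1, Y=0) weight 1/72
  (W=2, X=0, Z=1, U=0, Y=0) weight 1/72
  (W=2, X=0, Z=1, U=1, Y=0) weight 1/72
  (W=2, X=1, Z=0, U=0, Y=0) weight 1/36
  (W=2, X=1, Z=0, U=1, Y=0) weight 1/36
  (W=2, X=1, Z=1, U=0, Y=0) weight 1/36
  (W=2, X=1, Z=1, U=1, Y=0) weight 1/36
Group by Z:
  weight(Z=0) = 1/12
  weight(Z=1) = 1/12
Total weight = 1/12 + 1/12 = 1/6
P(Z=0 | obs) = 1/12 / 1/6 = 1/2
P(Z=1 | obs) = 1/12 / 1/6 = 1/2

P(Z=0) = 1/2, P(Z=1) = 1/2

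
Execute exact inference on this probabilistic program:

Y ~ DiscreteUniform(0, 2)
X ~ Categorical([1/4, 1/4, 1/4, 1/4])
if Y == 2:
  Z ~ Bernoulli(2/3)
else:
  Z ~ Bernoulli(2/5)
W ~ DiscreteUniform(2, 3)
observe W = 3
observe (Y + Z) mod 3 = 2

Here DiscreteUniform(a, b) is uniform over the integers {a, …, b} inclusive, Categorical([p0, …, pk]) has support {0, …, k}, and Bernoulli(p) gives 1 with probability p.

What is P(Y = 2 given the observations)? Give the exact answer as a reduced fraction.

Enumerate traces; 8 have nonzero weight after conditioning:
  (Y=1, X=0, Z=1, W=3) weight 1/60
  (Y=1, X=1, Z=1, W=3) weight 1/60
  (Y=1, X=2, Z=1, W=3) weight 1/60
  (Y=1, X=3, Z=1, W=3) weight 1/60
  (Y=2, X=0, Z=0, W=3) weight 1/72
  (Y=2, X=1, Z=0, W=3) weight 1/72
  (Y=2, X=2, Z=0, W=3) weight 1/72
  (Y=2, X=3, Z=0, W=3) weight 1/72
Group by Y:
  weight(Y=1) = 1/15
  weight(Y=2) = 1/18
Total weight = 1/15 + 1/18 = 11/90
P(Y=1 | obs) = 1/15 / 11/90 = 6/11
P(Y=2 | obs) = 1/18 / 11/90 = 5/11

P(Y = 2 | obs) = 5/11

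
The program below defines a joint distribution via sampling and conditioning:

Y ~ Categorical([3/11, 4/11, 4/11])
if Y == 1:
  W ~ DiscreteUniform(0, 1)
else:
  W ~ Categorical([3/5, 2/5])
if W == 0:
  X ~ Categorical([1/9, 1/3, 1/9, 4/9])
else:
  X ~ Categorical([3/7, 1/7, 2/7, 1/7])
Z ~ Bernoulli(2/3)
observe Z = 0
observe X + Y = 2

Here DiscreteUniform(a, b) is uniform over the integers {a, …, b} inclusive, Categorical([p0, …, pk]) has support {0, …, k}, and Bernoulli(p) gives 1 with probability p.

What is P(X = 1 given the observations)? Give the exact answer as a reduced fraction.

P(X = 1 | obs) = 100/257

Enumerate traces; 6 have nonzero weight after conditioning:
  (Y=0, W=0, X=2, Z=0) weight 1/165
  (Y=0, W=1, X=2, Z=0) weight 4/385
  (Y=1, W=0, X=1, Z=0) weight 2/99
  (Y=1, W=1, X=1, Z=0) weight 2/231
  (Y=2, W=0, X=0, Z=0) weight 4/495
  (Y=2, W=1, X=0, Z=0) weight 8/385
Group by X:
  weight(X=0) = 20/693
  weight(X=1) = 20/693
  weight(X=2) = 19/1155
Total weight = 20/693 + 20/693 + 19/1155 = 257/3465
P(X=0 | obs) = 20/693 / 257/3465 = 100/257
P(X=1 | obs) = 20/693 / 257/3465 = 100/257
P(X=2 | obs) = 19/1155 / 257/3465 = 57/257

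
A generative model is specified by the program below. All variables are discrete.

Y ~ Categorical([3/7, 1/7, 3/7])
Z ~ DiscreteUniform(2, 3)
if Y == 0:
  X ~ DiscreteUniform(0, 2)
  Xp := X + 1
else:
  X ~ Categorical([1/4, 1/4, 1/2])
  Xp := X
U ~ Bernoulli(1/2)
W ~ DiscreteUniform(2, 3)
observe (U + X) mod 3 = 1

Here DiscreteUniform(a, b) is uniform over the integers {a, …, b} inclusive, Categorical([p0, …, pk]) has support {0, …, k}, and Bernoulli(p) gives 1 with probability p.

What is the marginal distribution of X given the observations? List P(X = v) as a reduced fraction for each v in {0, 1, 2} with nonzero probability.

Enumerate traces; 24 have nonzero weight after conditioning:
  (Y=0, Z=2, X=0, U=1, W=2) weight 1/56
  (Y=0, Z=2, X=0, U=1, W=3) weight 1/56
  (Y=0, Z=2, X=1, U=0, W=2) weight 1/56
  (Y=0, Z=2, X=1, U=0, W=3) weight 1/56
  (Y=0, Z=3, X=0, U=1, W=2) weight 1/56
  (Y=0, Z=3, X=0, U=1, W=3) weight 1/56
  (Y=0, Z=3, X=1, U=0, W=2) weight 1/56
  (Y=0, Z=3, X=1, U=0, W=3) weight 1/56
  … 16 more
Group by X:
  weight(X=0) = 1/7
  weight(X=1) = 1/7
Total weight = 1/7 + 1/7 = 2/7
P(X=0 | obs) = 1/7 / 2/7 = 1/2
P(X=1 | obs) = 1/7 / 2/7 = 1/2

P(X=0) = 1/2, P(X=1) = 1/2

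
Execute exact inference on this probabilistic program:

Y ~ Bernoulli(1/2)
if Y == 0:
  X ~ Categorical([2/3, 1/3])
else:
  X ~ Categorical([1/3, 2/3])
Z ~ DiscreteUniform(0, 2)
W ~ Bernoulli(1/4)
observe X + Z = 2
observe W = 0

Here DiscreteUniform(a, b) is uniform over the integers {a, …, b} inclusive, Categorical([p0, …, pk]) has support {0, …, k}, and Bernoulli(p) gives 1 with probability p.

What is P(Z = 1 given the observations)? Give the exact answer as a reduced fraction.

Enumerate traces; 4 have nonzero weight after conditioning:
  (Y=0, X=0, Z=2, W=0) weight 1/12
  (Y=0, X=1, Z=1, W=0) weight 1/24
  (Y=1, X=0, Z=2, W=0) weight 1/24
  (Y=1, X=1, Z=1, W=0) weight 1/12
Group by Z:
  weight(Z=1) = 1/8
  weight(Z=2) = 1/8
Total weight = 1/8 + 1/8 = 1/4
P(Z=1 | obs) = 1/8 / 1/4 = 1/2
P(Z=2 | obs) = 1/8 / 1/4 = 1/2

P(Z = 1 | obs) = 1/2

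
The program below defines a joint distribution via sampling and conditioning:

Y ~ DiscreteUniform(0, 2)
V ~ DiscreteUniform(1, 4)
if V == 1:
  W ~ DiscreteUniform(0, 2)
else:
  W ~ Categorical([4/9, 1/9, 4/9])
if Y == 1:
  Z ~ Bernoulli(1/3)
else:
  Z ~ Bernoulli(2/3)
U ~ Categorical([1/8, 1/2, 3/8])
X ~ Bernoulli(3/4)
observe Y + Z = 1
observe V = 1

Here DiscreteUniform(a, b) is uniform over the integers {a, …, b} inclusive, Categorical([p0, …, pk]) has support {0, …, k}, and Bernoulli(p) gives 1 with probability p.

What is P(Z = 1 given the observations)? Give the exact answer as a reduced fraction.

Enumerate traces; 36 have nonzero weight after conditioning:
  (Y=0, V=1, W=0, Z=1, U=0, X=0) weight 1/1728
  (Y=0, V=1, W=0, Z=1, U=0, X=1) weight 1/576
  (Y=0, V=1, W=0, Z=1, U=1, X=0) weight 1/432
  (Y=0, V=1, W=0, Z=1, U=1, X=1) weight 1/144
  (Y=0, V=1, W=0, Z=1, U=2, X=0) weight 1/576
  (Y=0, V=1, W=0, Z=1, U=2, X=1) weight 1/192
  (Y=0, V=1, W=1, Z=1, U=0, X=0) weight 1/1728
  (Y=0, V=1, W=1, Z=1, U=0, X=1) weight 1/576
  (Y=1, V=1, W=0, Z=0, U=0, X=0) weight 1/1728
  … 27 more
Group by Z:
  weight(Z=0) = 1/18
  weight(Z=1) = 1/18
Total weight = 1/18 + 1/18 = 1/9
P(Z=0 | obs) = 1/18 / 1/9 = 1/2
P(Z=1 | obs) = 1/18 / 1/9 = 1/2

P(Z = 1 | obs) = 1/2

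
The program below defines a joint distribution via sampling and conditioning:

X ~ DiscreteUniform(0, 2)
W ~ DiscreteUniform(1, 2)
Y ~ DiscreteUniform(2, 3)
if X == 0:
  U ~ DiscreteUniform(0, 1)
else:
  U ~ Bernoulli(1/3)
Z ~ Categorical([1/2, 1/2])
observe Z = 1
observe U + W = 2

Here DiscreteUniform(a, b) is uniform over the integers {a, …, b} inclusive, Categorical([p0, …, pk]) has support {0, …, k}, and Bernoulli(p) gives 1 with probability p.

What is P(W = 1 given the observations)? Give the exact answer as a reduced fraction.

P(W = 1 | obs) = 7/18

Enumerate traces; 12 have nonzero weight after conditioning:
  (X=0, W=1, Y=2, U=1, Z=1) weight 1/48
  (X=0, W=1, Y=3, U=1, Z=1) weight 1/48
  (X=0, W=2, Y=2, U=0, Z=1) weight 1/48
  (X=0, W=2, Y=3, U=0, Z=1) weight 1/48
  (X=1, W=1, Y=2, U=1, Z=1) weight 1/72
  (X=1, W=1, Y=3, U=1, Z=1) weight 1/72
  (X=1, W=2, Y=2, U=0, Z=1) weight 1/36
  (X=1, W=2, Y=3, U=0, Z=1) weight 1/36
  … 4 more
Group by W:
  weight(W=1) = 7/72
  weight(W=2) = 11/72
Total weight = 7/72 + 11/72 = 1/4
P(W=1 | obs) = 7/72 / 1/4 = 7/18
P(W=2 | obs) = 11/72 / 1/4 = 11/18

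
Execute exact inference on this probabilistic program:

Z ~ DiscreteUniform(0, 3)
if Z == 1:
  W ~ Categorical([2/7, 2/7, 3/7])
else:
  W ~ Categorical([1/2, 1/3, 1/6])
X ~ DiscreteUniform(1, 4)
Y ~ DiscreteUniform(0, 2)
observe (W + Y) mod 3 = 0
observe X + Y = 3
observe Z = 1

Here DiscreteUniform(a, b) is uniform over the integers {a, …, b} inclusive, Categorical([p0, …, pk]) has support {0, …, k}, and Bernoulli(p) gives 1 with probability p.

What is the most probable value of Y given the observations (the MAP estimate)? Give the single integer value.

argmax_v P(Y = v | obs) = 1

Enumerate traces; 3 have nonzero weight after conditioning:
  (Z=1, W=0, X=3, Y=0) weight 1/168
  (Z=1, W=1, X=1, Y=2) weight 1/168
  (Z=1, W=2, X=2, Y=1) weight 1/112
Group by Y:
  weight(Y=0) = 1/168
  weight(Y=1) = 1/112
  weight(Y=2) = 1/168
Total weight = 1/168 + 1/112 + 1/168 = 1/48
P(Y=0 | obs) = 1/168 / 1/48 = 2/7
P(Y=1 | obs) = 1/112 / 1/48 = 3/7
P(Y=2 | obs) = 1/168 / 1/48 = 2/7
argmax = 1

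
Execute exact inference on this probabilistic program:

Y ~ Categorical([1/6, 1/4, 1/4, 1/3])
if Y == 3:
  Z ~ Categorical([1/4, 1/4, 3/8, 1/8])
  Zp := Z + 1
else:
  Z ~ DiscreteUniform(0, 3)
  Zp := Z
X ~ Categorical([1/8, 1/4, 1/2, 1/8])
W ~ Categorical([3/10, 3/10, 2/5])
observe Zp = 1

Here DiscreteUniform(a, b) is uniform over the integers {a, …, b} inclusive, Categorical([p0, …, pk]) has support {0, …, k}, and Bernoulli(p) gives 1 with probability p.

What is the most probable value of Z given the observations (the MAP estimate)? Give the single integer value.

argmax_v P(Z = v | obs) = 1

Enumerate traces; 48 have nonzero weight after conditioning:
  (Y=0, Z=1, X=0, W=0) weight 1/640
  (Y=0, Z=1, X=0, W=1) weight 1/640
  (Y=0, Z=1, X=0, W=2) weight 1/480
  (Y=0, Z=1, X=1, W=0) weight 1/320
  (Y=0, Z=1, X=1, W=1) weight 1/320
  (Y=0, Z=1, X=1, W=2) weight 1/240
  (Y=0, Z=1, X=2, W=0) weight 1/160
  (Y=0, Z=1, X=2, W=1) weight 1/160
  (Y=3, Z=0, X=0, W=0) weight 1/320
  … 39 more
Group by Z:
  weight(Z=0) = 1/12
  weight(Z=1) = 1/6
Total weight = 1/12 + 1/6 = 1/4
P(Z=0 | obs) = 1/12 / 1/4 = 1/3
P(Z=1 | obs) = 1/6 / 1/4 = 2/3
argmax = 1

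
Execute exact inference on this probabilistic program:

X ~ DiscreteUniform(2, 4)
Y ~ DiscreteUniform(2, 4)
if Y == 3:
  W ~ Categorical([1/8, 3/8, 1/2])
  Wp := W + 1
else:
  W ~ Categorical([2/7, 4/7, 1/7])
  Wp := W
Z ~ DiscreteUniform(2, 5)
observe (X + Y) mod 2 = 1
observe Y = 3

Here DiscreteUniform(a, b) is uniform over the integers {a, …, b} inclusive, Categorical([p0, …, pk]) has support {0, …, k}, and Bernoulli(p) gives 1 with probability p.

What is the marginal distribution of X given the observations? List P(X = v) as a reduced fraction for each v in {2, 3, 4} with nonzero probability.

Enumerate traces; 24 have nonzero weight after conditioning:
  (X=2, Y=3, W=0, Z=2) weight 1/288
  (X=2, Y=3, W=0, Z=3) weight 1/288
  (X=2, Y=3, W=0, Z=4) weight 1/288
  (X=2, Y=3, W=0, Z=5) weight 1/288
  (X=2, Y=3, W=1, Z=2) weight 1/96
  (X=2, Y=3, W=1, Z=3) weight 1/96
  (X=2, Y=3, W=1, Z=4) weight 1/96
  (X=2, Y=3, W=1, Z=5) weight 1/96
  (X=4, Y=3, W=0, Z=2) weight 1/288
  … 15 more
Group by X:
  weight(X=2) = 1/9
  weight(X=4) = 1/9
Total weight = 1/9 + 1/9 = 2/9
P(X=2 | obs) = 1/9 / 2/9 = 1/2
P(X=4 | obs) = 1/9 / 2/9 = 1/2

P(X=2) = 1/2, P(X=4) = 1/2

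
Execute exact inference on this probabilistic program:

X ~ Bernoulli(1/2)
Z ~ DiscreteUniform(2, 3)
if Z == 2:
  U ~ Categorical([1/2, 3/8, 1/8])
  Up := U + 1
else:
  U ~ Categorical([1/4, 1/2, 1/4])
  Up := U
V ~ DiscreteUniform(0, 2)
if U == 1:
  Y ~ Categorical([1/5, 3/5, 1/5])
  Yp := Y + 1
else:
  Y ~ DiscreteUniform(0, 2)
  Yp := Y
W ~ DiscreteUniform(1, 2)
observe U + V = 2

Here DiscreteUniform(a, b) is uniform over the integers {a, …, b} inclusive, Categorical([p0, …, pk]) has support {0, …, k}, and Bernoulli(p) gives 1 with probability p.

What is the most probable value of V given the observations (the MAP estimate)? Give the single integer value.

Enumerate traces; 72 have nonzero weight after conditioning:
  (X=0, Z=2, U=0, V=2, Y=0, W=1) weight 1/144
  (X=0, Z=2, U=0, V=2, Y=0, W=2) weight 1/144
  (X=0, Z=2, U=0, V=2, Y=1, W=1) weight 1/144
  (X=0, Z=2, U=0, V=2, Y=1, W=2) weight 1/144
  (X=0, Z=2, U=0, V=2, Y=2, W=1) weight 1/144
  (X=0, Z=2, U=0, V=2, Y=2, W=2) weight 1/144
  (X=0, Z=2, U=1, V=1, Y=0, W=1) weight 1/320
  (X=0, Z=2, U=1, V=1, Y=0, W=2) weight 1/320
  (X=0, Z=2, U=2, V=0, Y=0, W=1) weight 1/576
  … 63 more
Group by V:
  weight(V=0) = 1/16
  weight(V=1) = 7/48
  weight(V=2) = 1/8
Total weight = 1/16 + 7/48 + 1/8 = 1/3
P(V=0 | obs) = 1/16 / 1/3 = 3/16
P(V=1 | obs) = 7/48 / 1/3 = 7/16
P(V=2 | obs) = 1/8 / 1/3 = 3/8
argmax = 1

argmax_v P(V = v | obs) = 1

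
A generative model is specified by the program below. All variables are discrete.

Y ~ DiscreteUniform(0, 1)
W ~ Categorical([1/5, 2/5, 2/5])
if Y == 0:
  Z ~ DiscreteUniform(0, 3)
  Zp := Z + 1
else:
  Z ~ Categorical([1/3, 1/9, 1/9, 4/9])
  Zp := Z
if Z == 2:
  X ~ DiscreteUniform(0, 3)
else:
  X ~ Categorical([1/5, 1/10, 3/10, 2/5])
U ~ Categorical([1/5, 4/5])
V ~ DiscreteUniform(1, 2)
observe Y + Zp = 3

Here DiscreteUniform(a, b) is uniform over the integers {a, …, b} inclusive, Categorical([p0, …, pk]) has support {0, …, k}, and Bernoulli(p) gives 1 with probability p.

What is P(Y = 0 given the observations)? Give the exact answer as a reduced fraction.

P(Y = 0 | obs) = 9/13

Enumerate traces; 96 have nonzero weight after conditioning:
  (Y=0, W=0, Z=2, X=0, U=0, V=1) weight 1/1600
  (Y=0, W=0, Z=2, X=0, U=0, V=2) weight 1/1600
  (Y=0, W=0, Z=2, X=0, U=1, V=1) weight 1/400
  (Y=0, W=0, Z=2, X=0, U=1, V=2) weight 1/400
  (Y=0, W=0, Z=2, X=1, U=0, V=1) weight 1/1600
  (Y=0, W=0, Z=2, X=1, U=0, V=2) weight 1/1600
  (Y=0, W=0, Z=2, X=1, U=1, V=1) weight 1/400
  (Y=0, W=0, Z=2, X=1, U=1, V=2) weight 1/400
  (Y=1, W=0, Z=2, X=0, U=0, V=1) weight 1/3600
  … 87 more
Group by Y:
  weight(Y=0) = 1/8
  weight(Y=1) = 1/18
Total weight = 1/8 + 1/18 = 13/72
P(Y=0 | obs) = 1/8 / 13/72 = 9/13
P(Y=1 | obs) = 1/18 / 13/72 = 4/13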